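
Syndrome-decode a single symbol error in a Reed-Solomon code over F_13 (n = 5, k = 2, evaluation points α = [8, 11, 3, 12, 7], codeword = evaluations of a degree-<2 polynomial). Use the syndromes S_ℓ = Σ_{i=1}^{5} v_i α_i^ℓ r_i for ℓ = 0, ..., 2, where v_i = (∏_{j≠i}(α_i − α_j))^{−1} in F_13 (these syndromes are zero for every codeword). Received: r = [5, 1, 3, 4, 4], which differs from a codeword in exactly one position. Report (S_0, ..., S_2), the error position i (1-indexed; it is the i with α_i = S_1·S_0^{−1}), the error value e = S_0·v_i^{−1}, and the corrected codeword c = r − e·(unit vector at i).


S = (12, 6, 3), error at position 5, error magnitude e = 2, c = [5, 1, 3, 4, 2].

Step 1: column multipliers v_i = (∏_{j≠i}(α_i − α_j))^{−1} mod 13.
  i = 1 (α = 8): (8−11)(8−3)(8−12)(8−7) = (−3)·5·(−4)·1 = 60 ≡ 8, so v_1 = 8^{−1} = 5 (mod 13).
  i = 2 (α = 11): (11−8)(11−3)(11−12)(11−7) = 3·8·(−1)·4 = −96 ≡ 8, so v_2 = 8^{−1} = 5 (mod 13).
  i = 3 (α = 3): (3−8)(3−11)(3−12)(3−7) = (−5)·(−8)·(−9)·(−4) = 1440 ≡ 10, so v_3 = 10^{−1} = 4 (mod 13).
  i = 4 (α = 12): (12−8)(12−11)(12−3)(12−7) = 4·1·9·5 = 180 ≡ 11, so v_4 = 11^{−1} = 6 (mod 13).
  i = 5 (α = 7): (7−8)(7−11)(7−3)(7−12) = (−1)·(−4)·4·(−5) = −80 ≡ 11, so v_5 = 11^{−1} = 6 (mod 13).
  v = [5, 5, 4, 6, 6].
Step 2: syndromes of r = [5, 1, 3, 4, 4] (all sums mod 13).
  S_0 = Σ v_i r_i = 5·5 + 5·1 + 4·3 + 6·4 + 6·4 = 90 ≡ 12.
  S_1 = Σ v_i α_i r_i = 5·8·5 + 5·11·1 + 4·3·3 + 6·12·4 + 6·7·4 = 747 ≡ 6.
  α_i^2 mod 13 = [12, 4, 9, 1, 10].
  S_2 = Σ v_i α_i^2 r_i = 5·12·5 + 5·4·1 + 4·9·3 + 6·1·4 + 6·10·4 = 692 ≡ 3.
  S = (12, 6, 3) ≠ 0, so r is not a codeword (an error is present).
Step 3: locate the error. For a single error e at position i, S_ℓ = v_i·e·α_i^ℓ, so α_err = S_1/S_0.
  S_0^{−1} = 12^{−1} = 12 (mod 13), so α_err = 6·12 = 72 ≡ 7 = α_5. Error position i = 5.
  Consistency check: S_2/S_1 = 3·11 = 33 ≡ 7 = α_err ✓ (single-error assumption holds).
Step 4: error magnitude e = S_0/v_5 = S_0·∏_{j≠5}(α_5 − α_j) = 12·11 = 132 ≡ 2 (mod 13).
Step 5: correct position 5: c_5 = r_5 − e = 4 − 2 ≡ 2 (mod 13). Hence c = [5, 1, 3, 4, 2].
  Check: interpolating c through the α_i gives m(x) = 7 + 3·x (degree < 2) with m(α_i) = c_i for every i, so c is indeed a codeword.


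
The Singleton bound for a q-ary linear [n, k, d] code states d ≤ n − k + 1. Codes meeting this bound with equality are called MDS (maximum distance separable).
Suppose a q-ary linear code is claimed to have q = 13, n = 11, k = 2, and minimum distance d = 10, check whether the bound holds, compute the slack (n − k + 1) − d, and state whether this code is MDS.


Singleton RHS = n − k + 1 = 10, slack = 0, bound satisfied, MDS.

Singleton bound: d ≤ n − k + 1.
Here n = 11, k = 2, so n − k + 1 = 10.
Given d = 10, check d ≤ 10: YES.
Slack = (n − k + 1) − d = 0.
The code is MDS (slack = 0).
Description: the claimed parameters are [11, 2, 10]_13; such a code would be MDS (meets Singleton bound).


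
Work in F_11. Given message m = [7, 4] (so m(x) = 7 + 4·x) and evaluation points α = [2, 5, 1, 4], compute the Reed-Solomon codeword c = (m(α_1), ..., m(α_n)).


c = [4, 5, 0, 1]

Message polynomial: m(x) = 7 + 4·x (mod 11).
For each evaluation point α_i, compute m(α_i) mod 11:
  α_1 = 2: Horner steps 4 → 4, so m(2) = 4.
  α_2 = 5: Horner steps 4 → 5, so m(5) = 5.
  α_3 = 1: Horner steps 4 → 0, so m(1) = 0.
  α_4 = 4: Horner steps 4 → 1, so m(4) = 1.
Codeword c = [4, 5, 0, 1] ∈ F_11^4.


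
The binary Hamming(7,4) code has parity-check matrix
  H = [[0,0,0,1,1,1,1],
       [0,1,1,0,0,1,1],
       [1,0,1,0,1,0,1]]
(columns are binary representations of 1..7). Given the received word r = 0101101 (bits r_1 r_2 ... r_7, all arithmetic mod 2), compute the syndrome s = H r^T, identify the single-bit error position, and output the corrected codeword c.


s = (1, 0, 0)^T, error position = 4, corrected codeword c = 0100101

Compute s = H r^T mod 2 one row at a time:
  s_1 = 1 + 1 + 0 + 1 = 3 ≡ 1 (mod 2).
  s_2 = 1 + 0 + 0 + 1 = 2 ≡ 0 (mod 2).
  s_3 = 0 + 0 + 1 + 1 = 2 ≡ 0 (mod 2).
s = (1, 0, 0)^T — this equals column 4 of H (binary 100), so error is at position 4.
Correct: flip bit 4 of r = 0101101 to get c = 0100101.


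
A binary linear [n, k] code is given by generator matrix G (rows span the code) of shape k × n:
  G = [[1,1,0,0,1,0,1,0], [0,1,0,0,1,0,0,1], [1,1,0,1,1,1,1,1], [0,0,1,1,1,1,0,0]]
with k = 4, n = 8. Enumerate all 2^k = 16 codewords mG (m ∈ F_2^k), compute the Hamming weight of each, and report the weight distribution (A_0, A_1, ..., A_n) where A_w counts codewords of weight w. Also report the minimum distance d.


Weight distribution: A_0 = 1, A_2 = 1, A_3 = 4, A_4 = 5, A_5 = 2, A_6 = 1, A_7 = 2. Minimum distance d = 2.

Enumerate all 2^4 = 16 messages m ∈ F_2^4.
For each, compute codeword c = mG in F_2^8, then tally its weight.
  m = 0000 → c = 00000000, weight = 0.
  m = 1000 → c = 11001010, weight = 4.
  m = 0100 → c = 01001001, weight = 3.
  m = 1100 → c = 10000011, weight = 3.
  m = 0010 → c = 11011111, weight = 7.
  m = 1010 → c = 00010101, weight = 3.
  m = 0110 → c = 10010110, weight = 4.
  m = 1110 → c = 01011100, weight = 4.
  m = 0001 → c = 00111100, weight = 4.
  m = 1001 → c = 11110110, weight = 6.
  m = 0101 → c = 01110101, weight = 5.
  m = 1101 → c = 10111111, weight = 7.
  m = 0011 → c = 11100011, weight = 5.
  m = 1011 → c = 00101001, weight = 3.
  m = 0111 → c = 10101010, weight = 4.
  m = 1111 → c = 01100000, weight = 2.
Tally weights:
  weight 0: 1 codewords.
  weight 2: 1 codewords.
  weight 3: 4 codewords.
  weight 4: 5 codewords.
  weight 5: 2 codewords.
  weight 6: 1 codewords.
  weight 7: 2 codewords.
Minimum distance d = smallest w > 0 with A_w > 0 = 2.
Sanity: Σ A_w = 16 = 2^4 = 16 ✓.


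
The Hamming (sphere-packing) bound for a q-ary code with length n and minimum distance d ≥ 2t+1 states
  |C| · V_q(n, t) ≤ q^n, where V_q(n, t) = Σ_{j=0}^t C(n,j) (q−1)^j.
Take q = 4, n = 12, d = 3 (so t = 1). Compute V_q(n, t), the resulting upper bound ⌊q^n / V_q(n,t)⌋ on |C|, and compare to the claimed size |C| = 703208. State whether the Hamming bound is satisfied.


V_q(n, t) = 37, q^n = 16777216, Hamming bound = 453438, |C| = 703208 > bound (violated).

Step 1: Compute V_q(n, t) = Σ_{j=0}^1 C(n, j) (q−1)^j.
  j = 0: C(12,0)·(3)^0 = 1·1 = 1.
  j = 1: C(12,1)·(3)^1 = 12·3 = 36.
  V_q(n, t) = 1 + 36 = 37.
Step 2: q^n = 4^12 = 16777216.
Step 3: Hamming bound ⌊q^n / V_q(n,t)⌋ = ⌊16777216/37⌋ = 453438.
Step 4: Compare |C| = 703208 to 453438: violated.
The claimed |C| lies above the Hamming bound, so no 4-ary code of length 12 with d ≥ 3 can have 703208 codewords.


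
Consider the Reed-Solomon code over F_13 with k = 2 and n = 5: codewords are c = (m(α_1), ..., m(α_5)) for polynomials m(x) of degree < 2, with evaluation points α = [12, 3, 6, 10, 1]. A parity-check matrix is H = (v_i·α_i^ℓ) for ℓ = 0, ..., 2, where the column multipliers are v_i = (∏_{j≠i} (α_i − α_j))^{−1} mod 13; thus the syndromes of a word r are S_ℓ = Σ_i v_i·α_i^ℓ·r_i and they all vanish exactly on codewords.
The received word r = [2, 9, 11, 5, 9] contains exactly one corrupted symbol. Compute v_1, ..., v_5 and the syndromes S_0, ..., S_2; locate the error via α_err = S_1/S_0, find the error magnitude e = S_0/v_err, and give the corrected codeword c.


S = (5, 5, 5), error at position 5, error magnitude e = 10, c = [2, 9, 11, 5, 12].

Step 1: column multipliers v_i = (∏_{j≠i}(α_i − α_j))^{−1} mod 13.
  i = 1 (α = 12): (12−3)(12−6)(12−10)(12−1) = 9·6·2·11 = 1188 ≡ 5, so v_1 = 5^{−1} = 8 (mod 13).
  i = 2 (α = 3): (3−12)(3−6)(3−10)(3−1) = (−9)·(−3)·(−7)·2 = −378 ≡ 12, so v_2 = 12^{−1} = 12 (mod 13).
  i = 3 (α = 6): (6−12)(6−3)(6−10)(6−1) = (−6)·3·(−4)·5 = 360 ≡ 9, so v_3 = 9^{−1} = 3 (mod 13).
  i = 4 (α = 10): (10−12)(10−3)(10−6)(10−1) = (−2)·7·4·9 = −504 ≡ 3, so v_4 = 3^{−1} = 9 (mod 13).
  i = 5 (α = 1): (1−12)(1−3)(1−6)(1−10) = (−11)·(−2)·(−5)·(−9) = 990 ≡ 2, so v_5 = 2^{−1} = 7 (mod 13).
  v = [8, 12, 3, 9, 7].
Step 2: syndromes of r = [2, 9, 11, 5, 9] (all sums mod 13).
  S_0 = Σ v_i r_i = 8·2 + 12·9 + 3·11 + 9·5 + 7·9 = 265 ≡ 5.
  S_1 = Σ v_i α_i r_i = 8·12·2 + 12·3·9 + 3·6·11 + 9·10·5 + 7·1·9 = 1227 ≡ 5.
  α_i^2 mod 13 = [1, 9, 10, 9, 1].
  S_2 = Σ v_i α_i^2 r_i = 8·1·2 + 12·9·9 + 3·10·11 + 9·9·5 + 7·1·9 = 1786 ≡ 5.
  S = (5, 5, 5) ≠ 0, so r is not a codeword (an error is present).
Step 3: locate the error. For a single error e at position i, S_ℓ = v_i·e·α_i^ℓ, so α_err = S_1/S_0.
  S_0^{−1} = 5^{−1} = 8 (mod 13), so α_err = 5·8 = 40 ≡ 1 = α_5. Error position i = 5.
  Consistency check: S_2/S_1 = 5·8 = 40 ≡ 1 = α_err ✓ (single-error assumption holds).
Step 4: error magnitude e = S_0/v_5 = S_0·∏_{j≠5}(α_5 − α_j) = 5·2 = 10 ≡ 10 (mod 13).
Step 5: correct position 5: c_5 = r_5 − e = 9 − 10 ≡ 12 (mod 13). Hence c = [2, 9, 11, 5, 12].
  Check: interpolating c through the α_i gives m(x) = 7 + 5·x (degree < 2) with m(α_i) = c_i for every i, so c is indeed a codeword.


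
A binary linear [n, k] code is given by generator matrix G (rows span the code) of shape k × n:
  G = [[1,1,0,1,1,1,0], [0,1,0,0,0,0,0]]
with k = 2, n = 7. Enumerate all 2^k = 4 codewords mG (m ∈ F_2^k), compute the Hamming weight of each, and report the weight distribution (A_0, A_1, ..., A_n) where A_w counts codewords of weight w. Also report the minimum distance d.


Weight distribution: A_0 = 1, A_1 = 1, A_4 = 1, A_5 = 1. Minimum distance d = 1.

Enumerate all 2^2 = 4 messages m ∈ F_2^2.
For each, compute codeword c = mG in F_2^7, then tally its weight.
  m = 00 → c = 0000000, weight = 0.
  m = 10 → c = 1101110, weight = 5.
  m = 01 → c = 0100000, weight = 1.
  m = 11 → c = 1001110, weight = 4.
Tally weights:
  weight 0: 1 codewords.
  weight 1: 1 codewords.
  weight 4: 1 codewords.
  weight 5: 1 codewords.
Minimum distance d = smallest w > 0 with A_w > 0 = 1.
Sanity: Σ A_w = 4 = 2^2 = 4 ✓.


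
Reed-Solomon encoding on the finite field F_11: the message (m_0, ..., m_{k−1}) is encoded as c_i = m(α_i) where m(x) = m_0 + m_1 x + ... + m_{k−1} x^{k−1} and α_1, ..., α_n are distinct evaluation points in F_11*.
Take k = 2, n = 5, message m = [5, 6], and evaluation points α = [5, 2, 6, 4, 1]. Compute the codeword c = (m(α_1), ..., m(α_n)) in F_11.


c = [2, 6, 8, 7, 0]

Message polynomial: m(x) = 5 + 6·x (mod 11).
For each evaluation point α_i, compute m(α_i) mod 11:
  α_1 = 5: Horner steps 6 → 2, so m(5) = 2.
  α_2 = 2: Horner steps 6 → 6, so m(2) = 6.
  α_3 = 6: Horner steps 6 → 8, so m(6) = 8.
  α_4 = 4: Horner steps 6 → 7, so m(4) = 7.
  α_5 = 1: Horner steps 6 → 0, so m(1) = 0.
Codeword c = [2, 6, 8, 7, 0] ∈ F_11^5.


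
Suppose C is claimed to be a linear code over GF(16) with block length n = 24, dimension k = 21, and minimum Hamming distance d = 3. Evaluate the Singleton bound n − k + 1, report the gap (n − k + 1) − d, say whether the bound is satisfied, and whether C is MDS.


Singleton RHS = n − k + 1 = 4, slack = 1, bound satisfied, not MDS.

Singleton bound: d ≤ n − k + 1.
Here n = 24, k = 21, so n − k + 1 = 4.
Given d = 3, check d ≤ 4: YES.
Slack = (n − k + 1) − d = 1.
The code is NOT MDS (slack = 1 > 0).
Description: the claimed parameters are [24, 21, 3]_16; such a code would be non-MDS.


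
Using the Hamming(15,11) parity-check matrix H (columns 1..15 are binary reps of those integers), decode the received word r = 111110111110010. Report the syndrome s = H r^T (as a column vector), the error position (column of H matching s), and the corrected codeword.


s = (1, 0, 0, 0)^T, error position = 8, corrected codeword c = 111110101110010

Compute s = H r^T mod 2 one row at a time:
  s_1 = 1 + 1 + 1 + 1 + 0 + 0 + 1 + 0 = 5 ≡ 1 (mod 2).
  s_2 = 1 + 1 + 0 + 1 + 0 + 0 + 1 + 0 = 4 ≡ 0 (mod 2).
  s_3 = 1 + 1 + 0 + 1 + 1 + 1 + 1 + 0 = 6 ≡ 0 (mod 2).
  s_4 = 1 + 1 + 1 + 1 + 1 + 1 + 0 + 0 = 6 ≡ 0 (mod 2).
s = (1, 0, 0, 0)^T — this equals column 8 of H (binary 1000), so error is at position 8.
Correct: flip bit 8 of r = 111110111110010 to get c = 111110101110010.


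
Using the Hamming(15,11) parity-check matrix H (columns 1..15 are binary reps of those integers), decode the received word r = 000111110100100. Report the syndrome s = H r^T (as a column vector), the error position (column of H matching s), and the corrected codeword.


s = (1, 1, 1, 1)^T, error position = 15, corrected codeword c = 000111110100101

Compute s = H r^T mod 2 one row at a time:
  s_1 = 1 + 0 + 1 + 0 + 0 + 1 + 0 + 0 = 3 ≡ 1 (mod 2).
  s_2 = 1 + 1 + 1 + 1 + 0 + 1 + 0 + 0 = 5 ≡ 1 (mod 2).
  s_3 = 0 + 0 + 1 + 1 + 1 + 0 + 0 + 0 = 3 ≡ 1 (mod 2).
  s_4 = 0 + 0 + 1 + 1 + 0 + 0 + 1 + 0 = 3 ≡ 1 (mod 2).
s = (1, 1, 1, 1)^T — this equals column 15 of H (binary 1111), so error is at position 15.
Correct: flip bit 15 of r = 000111110100100 to get c = 000111110100101.


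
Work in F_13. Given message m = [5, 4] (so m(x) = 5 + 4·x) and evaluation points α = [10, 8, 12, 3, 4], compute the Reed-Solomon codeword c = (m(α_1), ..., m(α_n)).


c = [6, 11, 1, 4, 8]

Message polynomial: m(x) = 5 + 4·x (mod 13).
For each evaluation point α_i, compute m(α_i) mod 13:
  α_1 = 10: Horner steps 4 → 6, so m(10) = 6.
  α_2 = 8: Horner steps 4 → 11, so m(8) = 11.
  α_3 = 12: Horner steps 4 → 1, so m(12) = 1.
  α_4 = 3: Horner steps 4 → 4, so m(3) = 4.
  α_5 = 4: Horner steps 4 → 8, so m(4) = 8.
Codeword c = [6, 11, 1, 4, 8] ∈ F_13^5.


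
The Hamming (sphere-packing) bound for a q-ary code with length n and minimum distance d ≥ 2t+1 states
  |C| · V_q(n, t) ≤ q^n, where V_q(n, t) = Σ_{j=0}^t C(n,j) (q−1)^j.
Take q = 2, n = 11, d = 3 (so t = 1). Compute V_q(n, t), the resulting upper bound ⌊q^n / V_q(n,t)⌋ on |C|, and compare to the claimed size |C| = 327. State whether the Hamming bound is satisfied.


V_q(n, t) = 12, q^n = 2048, Hamming bound = 170, |C| = 327 > bound (violated).

Step 1: Compute V_q(n, t) = Σ_{j=0}^1 C(n, j) (q−1)^j.
  j = 0: C(11,0)·(1)^0 = 1·1 = 1.
  j = 1: C(11,1)·(1)^1 = 11·1 = 11.
  V_q(n, t) = 1 + 11 = 12.
Step 2: q^n = 2^11 = 2048.
Step 3: Hamming bound ⌊q^n / V_q(n,t)⌋ = ⌊2048/12⌋ = 170.
Step 4: Compare |C| = 327 to 170: violated.
The claimed |C| lies above the Hamming bound, so no 2-ary code of length 11 with d ≥ 3 can have 327 codewords.


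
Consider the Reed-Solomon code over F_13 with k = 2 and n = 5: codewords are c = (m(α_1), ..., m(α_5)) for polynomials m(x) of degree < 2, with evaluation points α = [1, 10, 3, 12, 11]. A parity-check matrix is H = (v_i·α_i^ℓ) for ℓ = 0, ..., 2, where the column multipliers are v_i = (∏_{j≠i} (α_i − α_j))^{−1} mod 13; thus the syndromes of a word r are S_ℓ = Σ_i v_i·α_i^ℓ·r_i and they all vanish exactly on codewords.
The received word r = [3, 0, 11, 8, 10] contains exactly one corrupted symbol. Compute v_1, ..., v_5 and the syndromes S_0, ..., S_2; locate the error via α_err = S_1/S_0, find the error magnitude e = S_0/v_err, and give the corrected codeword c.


S = (10, 6, 1), error at position 5, error magnitude e = 6, c = [3, 0, 11, 8, 4].

Step 1: column multipliers v_i = (∏_{j≠i}(α_i − α_j))^{−1} mod 13.
  i = 1 (α = 1): (1−10)(1−3)(1−12)(1−11) = (−9)·(−2)·(−11)·(−10) = 1980 ≡ 4, so v_1 = 4^{−1} = 10 (mod 13).
  i = 2 (α = 10): (10−1)(10−3)(10−12)(10−11) = 9·7·(−2)·(−1) = 126 ≡ 9, so v_2 = 9^{−1} = 3 (mod 13).
  i = 3 (α = 3): (3−1)(3−10)(3−12)(3−11) = 2·(−7)·(−9)·(−8) = −1008 ≡ 6, so v_3 = 6^{−1} = 11 (mod 13).
  i = 4 (α = 12): (12−1)(12−10)(12−3)(12−11) = 11·2·9·1 = 198 ≡ 3, so v_4 = 3^{−1} = 9 (mod 13).
  i = 5 (α = 11): (11−1)(11−10)(11−3)(11−12) = 10·1·8·(−1) = −80 ≡ 11, so v_5 = 11^{−1} = 6 (mod 13).
  v = [10, 3, 11, 9, 6].
Step 2: syndromes of r = [3, 0, 11, 8, 10] (all sums mod 13).
  S_0 = Σ v_i r_i = 10·3 + 3·0 + 11·11 + 9·8 + 6·10 = 283 ≡ 10.
  S_1 = Σ v_i α_i r_i = 10·1·3 + 3·10·0 + 11·3·11 + 9·12·8 + 6·11·10 = 1917 ≡ 6.
  α_i^2 mod 13 = [1, 9, 9, 1, 4].
  S_2 = Σ v_i α_i^2 r_i = 10·1·3 + 3·9·0 + 11·9·11 + 9·1·8 + 6·4·10 = 1431 ≡ 1.
  S = (10, 6, 1) ≠ 0, so r is not a codeword (an error is present).
Step 3: locate the error. For a single error e at position i, S_ℓ = v_i·e·α_i^ℓ, so α_err = S_1/S_0.
  S_0^{−1} = 10^{−1} = 4 (mod 13), so α_err = 6·4 = 24 ≡ 11 = α_5. Error position i = 5.
  Consistency check: S_2/S_1 = 1·11 = 11 ≡ 11 = α_err ✓ (single-error assumption holds).
Step 4: error magnitude e = S_0/v_5 = S_0·∏_{j≠5}(α_5 − α_j) = 10·11 = 110 ≡ 6 (mod 13).
Step 5: correct position 5: c_5 = r_5 − e = 10 − 6 ≡ 4 (mod 13). Hence c = [3, 0, 11, 8, 4].
  Check: interpolating c through the α_i gives m(x) = 12 + 4·x (degree < 2) with m(α_i) = c_i for every i, so c is indeed a codeword.


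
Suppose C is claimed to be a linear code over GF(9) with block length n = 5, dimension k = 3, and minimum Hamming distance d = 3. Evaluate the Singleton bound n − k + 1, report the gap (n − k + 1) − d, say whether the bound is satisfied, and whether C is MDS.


Singleton RHS = n − k + 1 = 3, slack = 0, bound satisfied, MDS.

Singleton bound: d ≤ n − k + 1.
Here n = 5, k = 3, so n − k + 1 = 3.
Given d = 3, check d ≤ 3: YES.
Slack = (n − k + 1) − d = 0.
The code is MDS (slack = 0).
Description: the claimed parameters are [5, 3, 3]_9; such a code would be MDS (meets Singleton bound).


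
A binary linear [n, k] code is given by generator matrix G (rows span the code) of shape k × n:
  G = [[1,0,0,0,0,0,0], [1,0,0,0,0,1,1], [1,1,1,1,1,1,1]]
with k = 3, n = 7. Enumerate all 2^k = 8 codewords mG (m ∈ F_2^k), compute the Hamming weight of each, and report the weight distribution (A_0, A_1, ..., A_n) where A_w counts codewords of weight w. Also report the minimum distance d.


Weight distribution: A_0 = 1, A_1 = 1, A_2 = 1, A_3 = 1, A_4 = 1, A_5 = 1, A_6 = 1, A_7 = 1. Minimum distance d = 1.

Enumerate all 2^3 = 8 messages m ∈ F_2^3.
For each, compute codeword c = mG in F_2^7, then tally its weight.
  m = 000 → c = 0000000, weight = 0.
  m = 100 → c = 1000000, weight = 1.
  m = 010 → c = 1000011, weight = 3.
  m = 110 → c = 0000011, weight = 2.
  m = 001 → c = 1111111, weight = 7.
  m = 101 → c = 0111111, weight = 6.
  m = 011 → c = 0111100, weight = 4.
  m = 111 → c = 1111100, weight = 5.
Tally weights:
  weight 0: 1 codewords.
  weight 1: 1 codewords.
  weight 2: 1 codewords.
  weight 3: 1 codewords.
  weight 4: 1 codewords.
  weight 5: 1 codewords.
  weight 6: 1 codewords.
  weight 7: 1 codewords.
Minimum distance d = smallest w > 0 with A_w > 0 = 1.
Sanity: Σ A_w = 8 = 2^3 = 8 ✓.


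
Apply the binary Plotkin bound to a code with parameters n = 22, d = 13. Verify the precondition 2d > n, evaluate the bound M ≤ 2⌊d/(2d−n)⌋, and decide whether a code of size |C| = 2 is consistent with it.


Plotkin bound M ≤ 6; given |C| = 2 ≤ bound (satisfied).

Check applicability: 2d = 26, n = 22.
2d − n = 4 > 0, so Plotkin applies.
Compute d/(2d−n) = 13/4 ≈ 3.2500.
⌊d/(2d−n)⌋ = 3.
Plotkin bound: M ≤ 2·3 = 6.
Given |C| = 2, check: satisfied.
This |C| is below the Plotkin bound.


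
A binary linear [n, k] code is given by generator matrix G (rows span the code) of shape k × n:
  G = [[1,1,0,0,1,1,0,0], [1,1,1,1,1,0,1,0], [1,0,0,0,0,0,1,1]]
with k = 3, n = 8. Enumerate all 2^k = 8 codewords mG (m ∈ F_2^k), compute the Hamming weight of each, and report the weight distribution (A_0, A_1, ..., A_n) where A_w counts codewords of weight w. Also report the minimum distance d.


Weight distribution: A_0 = 1, A_3 = 1, A_4 = 2, A_5 = 3, A_6 = 1. Minimum distance d = 3.

Enumerate all 2^3 = 8 messages m ∈ F_2^3.
For each, compute codeword c = mG in F_2^8, then tally its weight.
  m = 000 → c = 00000000, weight = 0.
  m = 100 → c = 11001100, weight = 4.
  m = 010 → c = 11111010, weight = 6.
  m = 110 → c = 00110110, weight = 4.
  m = 001 → c = 10000011, weight = 3.
  m = 101 → c = 01001111, weight = 5.
  m = 011 → c = 01111001, weight = 5.
  m = 111 → c = 10110101, weight = 5.
Tally weights:
  weight 0: 1 codewords.
  weight 3: 1 codewords.
  weight 4: 2 codewords.
  weight 5: 3 codewords.
  weight 6: 1 codewords.
Minimum distance d = smallest w > 0 with A_w > 0 = 3.
Sanity: Σ A_w = 8 = 2^3 = 8 ✓.


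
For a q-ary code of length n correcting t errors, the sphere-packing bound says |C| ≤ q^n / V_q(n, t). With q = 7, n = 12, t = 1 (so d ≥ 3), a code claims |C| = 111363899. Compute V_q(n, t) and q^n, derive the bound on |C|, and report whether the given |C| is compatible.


V_q(n, t) = 73, q^n = 13841287201, Hamming bound = 189606673, |C| = 111363899 ≤ bound (satisfied).

Step 1: Compute V_q(n, t) = Σ_{j=0}^1 C(n, j) (q−1)^j.
  j = 0: C(12,0)·(6)^0 = 1·1 = 1.
  j = 1: C(12,1)·(6)^1 = 12·6 = 72.
  V_q(n, t) = 1 + 72 = 73.
Step 2: q^n = 7^12 = 13841287201.
Step 3: Hamming bound ⌊q^n / V_q(n,t)⌋ = ⌊13841287201/73⌋ = 189606673.
Step 4: Compare |C| = 111363899 to 189606673: satisfied.
The claimed |C| lies below the Hamming bound.


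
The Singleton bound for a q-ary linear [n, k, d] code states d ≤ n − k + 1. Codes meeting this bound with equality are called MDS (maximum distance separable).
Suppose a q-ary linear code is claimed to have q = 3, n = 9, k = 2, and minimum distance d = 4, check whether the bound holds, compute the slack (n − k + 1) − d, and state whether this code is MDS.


Singleton RHS = n − k + 1 = 8, slack = 4, bound satisfied, not MDS.

Singleton bound: d ≤ n − k + 1.
Here n = 9, k = 2, so n − k + 1 = 8.
Given d = 4, check d ≤ 8: YES.
Slack = (n − k + 1) − d = 4.
The code is NOT MDS (slack = 4 > 0).
Description: the claimed parameters are [9, 2, 4]_3; such a code would be non-MDS.


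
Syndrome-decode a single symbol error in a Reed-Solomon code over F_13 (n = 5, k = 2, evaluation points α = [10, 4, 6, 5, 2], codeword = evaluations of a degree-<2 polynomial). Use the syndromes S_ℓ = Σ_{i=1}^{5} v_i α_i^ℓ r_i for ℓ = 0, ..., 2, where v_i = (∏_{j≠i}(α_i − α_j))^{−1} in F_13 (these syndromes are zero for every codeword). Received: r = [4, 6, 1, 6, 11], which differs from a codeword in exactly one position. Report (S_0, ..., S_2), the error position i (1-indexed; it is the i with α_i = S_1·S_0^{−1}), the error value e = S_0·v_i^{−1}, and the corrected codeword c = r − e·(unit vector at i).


S = (11, 3, 2), error at position 4, error magnitude e = 9, c = [4, 6, 1, 10, 11].

Step 1: column multipliers v_i = (∏_{j≠i}(α_i − α_j))^{−1} mod 13.
  i = 1 (α = 10): (10−4)(10−6)(10−5)(10−2) = 6·4·5·8 = 960 ≡ 11, so v_1 = 11^{−1} = 6 (mod 13).
  i = 2 (α = 4): (4−10)(4−6)(4−5)(4−2) = (−6)·(−2)·(−1)·2 = −24 ≡ 2, so v_2 = 2^{−1} = 7 (mod 13).
  i = 3 (α = 6): (6−10)(6−4)(6−5)(6−2) = (−4)·2·1·4 = −32 ≡ 7, so v_3 = 7^{−1} = 2 (mod 13).
  i = 4 (α = 5): (5−10)(5−4)(5−6)(5−2) = (−5)·1·(−1)·3 = 15 ≡ 2, so v_4 = 2^{−1} = 7 (mod 13).
  i = 5 (α = 2): (2−10)(2−4)(2−6)(2−5) = (−8)·(−2)·(−4)·(−3) = 192 ≡ 10, so v_5 = 10^{−1} = 4 (mod 13).
  v = [6, 7, 2, 7, 4].
Step 2: syndromes of r = [4, 6, 1, 6, 11] (all sums mod 13).
  S_0 = Σ v_i r_i = 6·4 + 7·6 + 2·1 + 7·6 + 4·11 = 154 ≡ 11.
  S_1 = Σ v_i α_i r_i = 6·10·4 + 7·4·6 + 2·6·1 + 7·5·6 + 4·2·11 = 718 ≡ 3.
  α_i^2 mod 13 = [9, 3, 10, 12, 4].
  S_2 = Σ v_i α_i^2 r_i = 6·9·4 + 7·3·6 + 2·10·1 + 7·12·6 + 4·4·11 = 1042 ≡ 2.
  S = (11, 3, 2) ≠ 0, so r is not a codeword (an error is present).
Step 3: locate the error. For a single error e at position i, S_ℓ = v_i·e·α_i^ℓ, so α_err = S_1/S_0.
  S_0^{−1} = 11^{−1} = 6 (mod 13), so α_err = 3·6 = 18 ≡ 5 = α_4. Error position i = 4.
  Consistency check: S_2/S_1 = 2·9 = 18 ≡ 5 = α_err ✓ (single-error assumption holds).
Step 4: error magnitude e = S_0/v_4 = S_0·∏_{j≠4}(α_4 − α_j) = 11·2 = 22 ≡ 9 (mod 13).
Step 5: correct position 4: c_4 = r_4 − e = 6 − 9 ≡ 10 (mod 13). Hence c = [4, 6, 1, 10, 11].
  Check: interpolating c through the α_i gives m(x) = 3 + 4·x (degree < 2) with m(α_i) = c_i for every i, so c is indeed a codeword.


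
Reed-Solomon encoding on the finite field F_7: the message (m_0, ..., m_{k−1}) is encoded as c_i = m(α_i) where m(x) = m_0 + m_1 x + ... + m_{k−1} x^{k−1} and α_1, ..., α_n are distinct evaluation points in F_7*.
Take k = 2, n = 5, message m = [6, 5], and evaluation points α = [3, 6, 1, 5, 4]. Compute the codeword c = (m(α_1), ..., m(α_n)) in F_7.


c = [0, 1, 4, 3, 5]

Message polynomial: m(x) = 6 + 5·x (mod 7).
For each evaluation point α_i, compute m(α_i) mod 7:
  α_1 = 3: Horner steps 5 → 0, so m(3) = 0.
  α_2 = 6: Horner steps 5 → 1, so m(6) = 1.
  α_3 = 1: Horner steps 5 → 4, so m(1) = 4.
  α_4 = 5: Horner steps 5 → 3, so m(5) = 3.
  α_5 = 4: Horner steps 5 → 5, so m(4) = 5.
Codeword c = [0, 1, 4, 3, 5] ∈ F_7^5.


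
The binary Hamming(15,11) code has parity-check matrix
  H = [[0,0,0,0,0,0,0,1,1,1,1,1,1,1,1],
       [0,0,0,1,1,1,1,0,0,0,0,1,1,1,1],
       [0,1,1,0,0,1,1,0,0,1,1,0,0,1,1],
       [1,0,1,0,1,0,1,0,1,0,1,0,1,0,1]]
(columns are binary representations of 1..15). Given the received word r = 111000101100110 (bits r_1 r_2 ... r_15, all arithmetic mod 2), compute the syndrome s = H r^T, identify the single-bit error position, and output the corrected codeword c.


s = (0, 1, 1, 1)^T, error position = 7, corrected codeword c = 111000001100110

Compute s = H r^T mod 2 one row at a time:
  s_1 = 0 + 1 + 1 + 0 + 0 + 1 + 1 + 0 = 4 ≡ 0 (mod 2).
  s_2 = 0 + 0 + 0 + 1 + 0 + 1 + 1 + 0 = 3 ≡ 1 (mod 2).
  s_3 = 1 + 1 + 0 + 1 + 1 + 0 + 1 + 0 = 5 ≡ 1 (mod 2).
  s_4 = 1 + 1 + 0 + 1 + 1 + 0 + 1 + 0 = 5 ≡ 1 (mod 2).
s = (0, 1, 1, 1)^T — this equals column 7 of H (binary 0111), so error is at position 7.
Correct: flip bit 7 of r = 111000101100110 to get c = 111000001100110.


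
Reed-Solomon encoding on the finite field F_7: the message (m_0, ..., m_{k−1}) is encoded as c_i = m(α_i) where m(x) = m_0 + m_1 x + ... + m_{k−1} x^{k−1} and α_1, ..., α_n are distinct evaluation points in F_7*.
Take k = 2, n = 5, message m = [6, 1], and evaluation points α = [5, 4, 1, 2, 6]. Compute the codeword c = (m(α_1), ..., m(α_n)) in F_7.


c = [4, 3, 0, 1, 5]

Message polynomial: m(x) = 6 + 1·x (mod 7).
For each evaluation point α_i, compute m(α_i) mod 7:
  α_1 = 5: Horner steps 1 → 4, so m(5) = 4.
  α_2 = 4: Horner steps 1 → 3, so m(4) = 3.
  α_3 = 1: Horner steps 1 → 0, so m(1) = 0.
  α_4 = 2: Horner steps 1 → 1, so m(2) = 1.
  α_5 = 6: Horner steps 1 → 5, so m(6) = 5.
Codeword c = [4, 3, 0, 1, 5] ∈ F_7^5.


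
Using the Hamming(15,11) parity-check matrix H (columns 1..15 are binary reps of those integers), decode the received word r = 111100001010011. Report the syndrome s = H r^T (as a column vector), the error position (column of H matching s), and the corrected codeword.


s = (0, 1, 1, 1)^T, error position = 7, corrected codeword c = 111100101010011

Compute s = H r^T mod 2 one row at a time:
  s_1 = 0 + 1 + 0 + 1 + 0 + 0 + 1 + 1 = 4 ≡ 0 (mod 2).
  s_2 = 1 + 0 + 0 + 0 + 0 + 0 + 1 + 1 = 3 ≡ 1 (mod 2).
  s_3 = 1 + 1 + 0 + 0 + 0 + 1 + 1 + 1 = 5 ≡ 1 (mod 2).
  s_4 = 1 + 1 + 0 + 0 + 1 + 1 + 0 + 1 = 5 ≡ 1 (mod 2).
s = (0, 1, 1, 1)^T — this equals column 7 of H (binary 0111), so error is at position 7.
Correct: flip bit 7 of r = 111100001010011 to get c = 111100101010011.


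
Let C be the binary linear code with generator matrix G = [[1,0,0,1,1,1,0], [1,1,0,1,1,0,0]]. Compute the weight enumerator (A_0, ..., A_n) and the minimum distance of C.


Weight distribution: A_0 = 1, A_2 = 1, A_4 = 2. Minimum distance d = 2.

Enumerate all 2^2 = 4 messages m ∈ F_2^2.
For each, compute codeword c = mG in F_2^7, then tally its weight.
  m = 00 → c = 0000000, weight = 0.
  m = 10 → c = 1001110, weight = 4.
  m = 01 → c = 1101100, weight = 4.
  m = 11 → c = 0100010, weight = 2.
Tally weights:
  weight 0: 1 codewords.
  weight 2: 1 codewords.
  weight 4: 2 codewords.
Minimum distance d = smallest w > 0 with A_w > 0 = 2.
Sanity: Σ A_w = 4 = 2^2 = 4 ✓.


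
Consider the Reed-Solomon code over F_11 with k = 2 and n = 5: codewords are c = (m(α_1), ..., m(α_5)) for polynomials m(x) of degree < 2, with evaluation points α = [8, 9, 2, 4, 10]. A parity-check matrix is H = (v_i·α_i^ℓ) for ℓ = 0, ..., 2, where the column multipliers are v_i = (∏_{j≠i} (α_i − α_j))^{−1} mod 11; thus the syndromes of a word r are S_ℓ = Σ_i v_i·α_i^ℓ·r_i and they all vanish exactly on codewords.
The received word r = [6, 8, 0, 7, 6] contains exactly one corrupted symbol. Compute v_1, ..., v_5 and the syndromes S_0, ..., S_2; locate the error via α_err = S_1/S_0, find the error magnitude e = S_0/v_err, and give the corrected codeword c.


S = (10, 3, 2), error at position 1, error magnitude e = 7, c = [10, 8, 0, 7, 6].

Step 1: column multipliers v_i = (∏_{j≠i}(α_i − α_j))^{−1} mod 11.
  i = 1 (α = 8): (8−9)(8−2)(8−4)(8−10) = (−1)·6·4·(−2) = 48 ≡ 4, so v_1 = 4^{−1} = 3 (mod 11).
  i = 2 (α = 9): (9−8)(9−2)(9−4)(9−10) = 1·7·5·(−1) = −35 ≡ 9, so v_2 = 9^{−1} = 5 (mod 11).
  i = 3 (α = 2): (2−8)(2−9)(2−4)(2−10) = (−6)·(−7)·(−2)·(−8) = 672 ≡ 1, so v_3 = 1^{−1} = 1 (mod 11).
  i = 4 (α = 4): (4−8)(4−9)(4−2)(4−10) = (−4)·(−5)·2·(−6) = −240 ≡ 2, so v_4 = 2^{−1} = 6 (mod 11).
  i = 5 (α = 10): (10−8)(10−9)(10−2)(10−4) = 2·1·8·6 = 96 ≡ 8, so v_5 = 8^{−1} = 7 (mod 11).
  v = [3, 5, 1, 6, 7].
Step 2: syndromes of r = [6, 8, 0, 7, 6] (all sums mod 11).
  S_0 = Σ v_i r_i = 3·6 + 5·8 + 1·0 + 6·7 + 7·6 = 142 ≡ 10.
  S_1 = Σ v_i α_i r_i = 3·8·6 + 5·9·8 + 1·2·0 + 6·4·7 + 7·10·6 = 1092 ≡ 3.
  α_i^2 mod 11 = [9, 4, 4, 5, 1].
  S_2 = Σ v_i α_i^2 r_i = 3·9·6 + 5·4·8 + 1·4·0 + 6·5·7 + 7·1·6 = 574 ≡ 2.
  S = (10, 3, 2) ≠ 0, so r is not a codeword (an error is present).
Step 3: locate the error. For a single error e at position i, S_ℓ = v_i·e·α_i^ℓ, so α_err = S_1/S_0.
  S_0^{−1} = 10^{−1} = 10 (mod 11), so α_err = 3·10 = 30 ≡ 8 = α_1. Error position i = 1.
  Consistency check: S_2/S_1 = 2·4 = 8 ≡ 8 = α_err ✓ (single-error assumption holds).
Step 4: error magnitude e = S_0/v_1 = S_0·∏_{j≠1}(α_1 − α_j) = 10·4 = 40 ≡ 7 (mod 11).
Step 5: correct position 1: c_1 = r_1 − e = 6 − 7 ≡ 10 (mod 11). Hence c = [10, 8, 0, 7, 6].
  Check: interpolating c through the α_i gives m(x) = 4 + 9·x (degree < 2) with m(α_i) = c_i for every i, so c is indeed a codeword.


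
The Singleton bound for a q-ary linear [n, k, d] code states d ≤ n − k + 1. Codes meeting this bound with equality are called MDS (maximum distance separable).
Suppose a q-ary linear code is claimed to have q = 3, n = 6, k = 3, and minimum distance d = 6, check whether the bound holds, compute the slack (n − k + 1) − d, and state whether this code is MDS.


Singleton RHS = n − k + 1 = 4, slack = -2, bound violated (no such code; not MDS).

Singleton bound: d ≤ n − k + 1.
Here n = 6, k = 3, so n − k + 1 = 4.
Given d = 6, check d ≤ 4: NO.
Slack = (n − k + 1) − d = -2.
The slack is negative: d = 6 exceeds n − k + 1 = 4 by 2, so the Singleton bound is violated and no linear [6, 3, 6]_3 code can exist. In particular it is not MDS (MDS requires d = n − k + 1 exactly).
Description: the claimed parameters are [6, 3, 6]_3; such a code would be impossible (violates the Singleton bound).


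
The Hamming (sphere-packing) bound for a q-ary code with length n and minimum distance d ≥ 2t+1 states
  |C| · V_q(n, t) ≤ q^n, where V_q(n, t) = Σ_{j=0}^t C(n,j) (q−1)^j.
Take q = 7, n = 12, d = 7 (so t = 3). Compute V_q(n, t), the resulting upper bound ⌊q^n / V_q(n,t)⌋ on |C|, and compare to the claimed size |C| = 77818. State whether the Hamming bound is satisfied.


V_q(n, t) = 49969, q^n = 13841287201, Hamming bound = 276997, |C| = 77818 ≤ bound (satisfied).

Step 1: Compute V_q(n, t) = Σ_{j=0}^3 C(n, j) (q−1)^j.
  j = 0: C(12,0)·(6)^0 = 1·1 = 1.
  j = 1: C(12,1)·(6)^1 = 12·6 = 72.
  j = 2: C(12,2)·(6)^2 = 66·36 = 2376.
  j = 3: C(12,3)·(6)^3 = 220·216 = 47520.
  V_q(n, t) = 1 + 72 + 2376 + 47520 = 49969.
Step 2: q^n = 7^12 = 13841287201.
Step 3: Hamming bound ⌊q^n / V_q(n,t)⌋ = ⌊13841287201/49969⌋ = 276997.
Step 4: Compare |C| = 77818 to 276997: satisfied.
The claimed |C| lies below the Hamming bound.


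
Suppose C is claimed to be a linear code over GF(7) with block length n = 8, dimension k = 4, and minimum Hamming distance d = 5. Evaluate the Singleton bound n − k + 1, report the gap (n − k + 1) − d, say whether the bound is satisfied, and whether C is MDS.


Singleton RHS = n − k + 1 = 5, slack = 0, bound satisfied, MDS.

Singleton bound: d ≤ n − k + 1.
Here n = 8, k = 4, so n − k + 1 = 5.
Given d = 5, check d ≤ 5: YES.
Slack = (n − k + 1) − d = 0.
The code is MDS (slack = 0).
Description: the claimed parameters are [8, 4, 5]_7; such a code would be MDS (meets Singleton bound).


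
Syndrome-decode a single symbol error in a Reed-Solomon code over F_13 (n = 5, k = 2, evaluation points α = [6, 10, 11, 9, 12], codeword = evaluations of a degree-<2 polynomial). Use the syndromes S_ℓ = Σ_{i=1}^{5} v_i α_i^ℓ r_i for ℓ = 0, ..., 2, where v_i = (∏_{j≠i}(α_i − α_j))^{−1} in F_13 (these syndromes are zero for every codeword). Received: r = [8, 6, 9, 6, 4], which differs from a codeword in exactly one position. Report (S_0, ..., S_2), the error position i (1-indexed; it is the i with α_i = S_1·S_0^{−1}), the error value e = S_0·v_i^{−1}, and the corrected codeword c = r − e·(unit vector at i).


S = (12, 3, 4), error at position 2, error magnitude e = 5, c = [8, 1, 9, 6, 4].

Step 1: column multipliers v_i = (∏_{j≠i}(α_i − α_j))^{−1} mod 13.
  i = 1 (α = 6): (6−10)(6−11)(6−9)(6−12) = (−4)·(−5)·(−3)·(−6) = 360 ≡ 9, so v_1 = 9^{−1} = 3 (mod 13).
  i = 2 (α = 10): (10−6)(10−11)(10−9)(10−12) = 4·(−1)·1·(−2) = 8 ≡ 8, so v_2 = 8^{−1} = 5 (mod 13).
  i = 3 (α = 11): (11−6)(11−10)(11−9)(11−12) = 5·1·2·(−1) = −10 ≡ 3, so v_3 = 3^{−1} = 9 (mod 13).
  i = 4 (α = 9): (9−6)(9−10)(9−11)(9−12) = 3·(−1)·(−2)·(−3) = −18 ≡ 8, so v_4 = 8^{−1} = 5 (mod 13).
  i = 5 (α = 12): (12−6)(12−10)(12−11)(12−9) = 6·2·1·3 = 36 ≡ 10, so v_5 = 10^{−1} = 4 (mod 13).
  v = [3, 5, 9, 5, 4].
Step 2: syndromes of r = [8, 6, 9, 6, 4] (all sums mod 13).
  S_0 = Σ v_i r_i = 3·8 + 5·6 + 9·9 + 5·6 + 4·4 = 181 ≡ 12.
  S_1 = Σ v_i α_i r_i = 3·6·8 + 5·10·6 + 9·11·9 + 5·9·6 + 4·12·4 = 1797 ≡ 3.
  α_i^2 mod 13 = [10, 9, 4, 3, 1].
  S_2 = Σ v_i α_i^2 r_i = 3·10·8 + 5·9·6 + 9·4·9 + 5·3·6 + 4·1·4 = 940 ≡ 4.
  S = (12, 3, 4) ≠ 0, so r is not a codeword (an error is present).
Step 3: locate the error. For a single error e at position i, S_ℓ = v_i·e·α_i^ℓ, so α_err = S_1/S_0.
  S_0^{−1} = 12^{−1} = 12 (mod 13), so α_err = 3·12 = 36 ≡ 10 = α_2. Error position i = 2.
  Consistency check: S_2/S_1 = 4·9 = 36 ≡ 10 = α_err ✓ (single-error assumption holds).
Step 4: error magnitude e = S_0/v_2 = S_0·∏_{j≠2}(α_2 − α_j) = 12·8 = 96 ≡ 5 (mod 13).
Step 5: correct position 2: c_2 = r_2 − e = 6 − 5 ≡ 1 (mod 13). Hence c = [8, 1, 9, 6, 4].
  Check: interpolating c through the α_i gives m(x) = 12 + 8·x (degree < 2) with m(α_i) = c_i for every i, so c is indeed a codeword.


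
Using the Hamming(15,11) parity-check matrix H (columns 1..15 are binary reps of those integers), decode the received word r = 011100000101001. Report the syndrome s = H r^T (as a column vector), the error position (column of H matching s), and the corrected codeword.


s = (1, 1, 0, 0)^T, error position = 12, corrected codeword c = 011100000100001

Compute s = H r^T mod 2 one row at a time:
  s_1 = 0 + 0 + 1 + 0 + 1 + 0 + 0 + 1 = 3 ≡ 1 (mod 2).
  s_2 = 1 + 0 + 0 + 0 + 1 + 0 + 0 + 1 = 3 ≡ 1 (mod 2).
  s_3 = 1 + 1 + 0 + 0 + 1 + 0 + 0 + 1 = 4 ≡ 0 (mod 2).
  s_4 = 0 + 1 + 0 + 0 + 0 + 0 + 0 + 1 = 2 ≡ 0 (mod 2).
s = (1, 1, 0, 0)^T — this equals column 12 of H (binary 1100), so error is at position 12.
Correct: flip bit 12 of r = 011100000101001 to get c = 011100000100001.


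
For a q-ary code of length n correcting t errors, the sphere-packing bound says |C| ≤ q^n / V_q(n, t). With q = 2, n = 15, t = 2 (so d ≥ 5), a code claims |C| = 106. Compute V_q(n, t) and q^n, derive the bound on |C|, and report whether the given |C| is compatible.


V_q(n, t) = 121, q^n = 32768, Hamming bound = 270, |C| = 106 ≤ bound (satisfied).

Step 1: Compute V_q(n, t) = Σ_{j=0}^2 C(n, j) (q−1)^j.
  j = 0: C(15,0)·(1)^0 = 1·1 = 1.
  j = 1: C(15,1)·(1)^1 = 15·1 = 15.
  j = 2: C(15,2)·(1)^2 = 105·1 = 105.
  V_q(n, t) = 1 + 15 + 105 = 121.
Step 2: q^n = 2^15 = 32768.
Step 3: Hamming bound ⌊q^n / V_q(n,t)⌋ = ⌊32768/121⌋ = 270.
Step 4: Compare |C| = 106 to 270: satisfied.
The claimed |C| lies below the Hamming bound.


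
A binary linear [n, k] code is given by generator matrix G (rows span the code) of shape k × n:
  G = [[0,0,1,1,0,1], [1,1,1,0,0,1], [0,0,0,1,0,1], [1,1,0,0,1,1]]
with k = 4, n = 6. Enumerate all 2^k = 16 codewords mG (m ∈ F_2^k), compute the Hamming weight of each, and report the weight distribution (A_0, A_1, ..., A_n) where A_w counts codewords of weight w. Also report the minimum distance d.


Weight distribution: A_0 = 1, A_1 = 2, A_2 = 2, A_3 = 4, A_4 = 5, A_5 = 2. Minimum distance d = 1.

Enumerate all 2^4 = 16 messages m ∈ F_2^4.
For each, compute codeword c = mG in F_2^6, then tally its weight.
  m = 0000 → c = 000000, weight = 0.
  m = 1000 → c = 001101, weight = 3.
  m = 0100 → c = 111001, weight = 4.
  m = 1100 → c = 110100, weight = 3.
  m = 0010 → c = 000101, weight = 2.
  m = 1010 → c = 001000, weight = 1.
  m = 0110 → c = 111100, weight = 4.
  m = 1110 → c = 110001, weight = 3.
  m = 0001 → c = 110011, weight = 4.
  m = 1001 → c = 111110, weight = 5.
  m = 0101 → c = 001010, weight = 2.
  m = 1101 → c = 000111, weight = 3.
  m = 0011 → c = 110110, weight = 4.
  m = 1011 → c = 111011, weight = 5.
  m = 0111 → c = 001111, weight = 4.
  m = 1111 → c = 000010, weight = 1.
Tally weights:
  weight 0: 1 codewords.
  weight 1: 2 codewords.
  weight 2: 2 codewords.
  weight 3: 4 codewords.
  weight 4: 5 codewords.
  weight 5: 2 codewords.
Minimum distance d = smallest w > 0 with A_w > 0 = 1.
Sanity: Σ A_w = 16 = 2^4 = 16 ✓.


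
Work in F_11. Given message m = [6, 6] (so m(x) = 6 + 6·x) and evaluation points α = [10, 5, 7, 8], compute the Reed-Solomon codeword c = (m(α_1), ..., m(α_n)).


c = [0, 3, 4, 10]

Message polynomial: m(x) = 6 + 6·x (mod 11).
For each evaluation point α_i, compute m(α_i) mod 11:
  α_1 = 10: Horner steps 6 → 0, so m(10) = 0.
  α_2 = 5: Horner steps 6 → 3, so m(5) = 3.
  α_3 = 7: Horner steps 6 → 4, so m(7) = 4.
  α_4 = 8: Horner steps 6 → 10, so m(8) = 10.
Codeword c = [0, 3, 4, 10] ∈ F_11^4.


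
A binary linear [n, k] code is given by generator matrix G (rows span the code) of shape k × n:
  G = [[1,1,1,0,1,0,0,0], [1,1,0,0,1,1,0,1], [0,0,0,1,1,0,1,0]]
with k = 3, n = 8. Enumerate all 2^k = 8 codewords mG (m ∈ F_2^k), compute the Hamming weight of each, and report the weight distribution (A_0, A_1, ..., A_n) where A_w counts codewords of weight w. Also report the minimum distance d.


Weight distribution: A_0 = 1, A_3 = 2, A_4 = 1, A_5 = 2, A_6 = 2. Minimum distance d = 3.

Enumerate all 2^3 = 8 messages m ∈ F_2^3.
For each, compute codeword c = mG in F_2^8, then tally its weight.
  m = 000 → c = 00000000, weight = 0.
  m = 100 → c = 11101000, weight = 4.
  m = 010 → c = 11001101, weight = 5.
  m = 110 → c = 00100101, weight = 3.
  m = 001 → c = 00011010, weight = 3.
  m = 101 → c = 11110010, weight = 5.
  m = 011 → c = 11010111, weight = 6.
  m = 111 → c = 00111111, weight = 6.
Tally weights:
  weight 0: 1 codewords.
  weight 3: 2 codewords.
  weight 4: 1 codewords.
  weight 5: 2 codewords.
  weight 6: 2 codewords.
Minimum distance d = smallest w > 0 with A_w > 0 = 3.
Sanity: Σ A_w = 8 = 2^3 = 8 ✓.
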